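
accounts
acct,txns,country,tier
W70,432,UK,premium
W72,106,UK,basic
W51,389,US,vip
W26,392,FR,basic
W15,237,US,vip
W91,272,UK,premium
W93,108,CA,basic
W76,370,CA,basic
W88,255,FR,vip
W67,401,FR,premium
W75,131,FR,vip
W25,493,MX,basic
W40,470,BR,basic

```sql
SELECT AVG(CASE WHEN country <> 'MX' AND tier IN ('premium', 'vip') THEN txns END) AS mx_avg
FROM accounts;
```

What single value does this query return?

302.4285714286

acct=W70: ✓ → 432
acct=W72: ✗
acct=W51: ✓ → 389
acct=W26: ✗
acct=W15: ✓ → 237
acct=W91: ✓ → 272
acct=W93: ✗
acct=W76: ✗
acct=W88: ✓ → 255
acct=W67: ✓ → 401
acct=W75: ✓ → 131
acct=W25: ✗
acct=W40: ✗
mx_avg = (432 + 389 + 237 + 272 + 255 + 401 + 131) / 7 = 302.4285714286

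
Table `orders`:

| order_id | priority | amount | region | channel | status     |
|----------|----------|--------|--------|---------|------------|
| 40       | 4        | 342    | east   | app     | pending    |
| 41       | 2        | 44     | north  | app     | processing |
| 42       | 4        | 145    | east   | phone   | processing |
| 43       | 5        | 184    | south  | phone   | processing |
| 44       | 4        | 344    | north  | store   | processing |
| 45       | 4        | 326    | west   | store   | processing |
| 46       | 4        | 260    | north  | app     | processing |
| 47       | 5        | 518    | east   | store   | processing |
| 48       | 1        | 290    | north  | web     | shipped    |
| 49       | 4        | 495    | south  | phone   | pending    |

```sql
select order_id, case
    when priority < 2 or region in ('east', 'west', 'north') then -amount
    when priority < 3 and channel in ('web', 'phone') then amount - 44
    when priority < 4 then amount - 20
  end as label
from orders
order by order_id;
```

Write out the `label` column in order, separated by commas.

order_id=40: priority < 2 or region in ('east', 'west', 'north') → -342
order_id=41: priority < 2 or region in ('east', 'west', 'north') → -44
order_id=42: priority < 2 or region in ('east', 'west', 'north') → -145
order_id=43: (no match → NULL) → NULL
order_id=44: priority < 2 or region in ('east', 'west', 'north') → -344
order_id=45: priority < 2 or region in ('east', 'west', 'north') → -326
order_id=46: priority < 2 or region in ('east', 'west', 'north') → -260
order_id=47: priority < 2 or region in ('east', 'west', 'north') → -518
order_id=48: priority < 2 or region in ('east', 'west', 'north') → -290
order_id=49: (no match → NULL) → NULL

-342, -44, -145, NULL, -344, -326, -260, -518, -290, NULL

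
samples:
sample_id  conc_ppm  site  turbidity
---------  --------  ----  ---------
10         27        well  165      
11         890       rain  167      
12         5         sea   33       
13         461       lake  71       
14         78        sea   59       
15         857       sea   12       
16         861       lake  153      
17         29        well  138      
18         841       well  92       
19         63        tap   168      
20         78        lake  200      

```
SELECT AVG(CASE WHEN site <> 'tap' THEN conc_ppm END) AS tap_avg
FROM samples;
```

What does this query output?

sample_id=10: ✓ → 27
sample_id=11: ✓ → 890
sample_id=12: ✓ → 5
sample_id=13: ✓ → 461
sample_id=14: ✓ → 78
sample_id=15: ✓ → 857
sample_id=16: ✓ → 861
sample_id=17: ✓ → 29
sample_id=18: ✓ → 841
sample_id=19: ✗
sample_id=20: ✓ → 78
tap_avg = (27 + 890 + 5 + 461 + 78 + 857 + 861 + 29 + 841 + 78) / 10 = 412.7

412.7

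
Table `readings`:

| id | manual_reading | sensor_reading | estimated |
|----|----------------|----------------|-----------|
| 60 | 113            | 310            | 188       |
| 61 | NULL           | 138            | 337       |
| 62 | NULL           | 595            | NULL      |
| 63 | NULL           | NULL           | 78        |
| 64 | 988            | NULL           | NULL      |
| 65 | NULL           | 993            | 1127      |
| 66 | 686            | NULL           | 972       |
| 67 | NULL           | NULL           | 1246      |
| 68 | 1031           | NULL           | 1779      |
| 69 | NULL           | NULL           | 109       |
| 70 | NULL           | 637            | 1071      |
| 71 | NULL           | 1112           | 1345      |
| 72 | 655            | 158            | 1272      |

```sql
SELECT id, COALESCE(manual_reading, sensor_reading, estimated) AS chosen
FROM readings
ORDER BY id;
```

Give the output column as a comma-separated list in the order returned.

113, 138, 595, 78, 988, 993, 686, 1246, 1031, 109, 637, 1112, 655

id=60: manual_reading=113 → 113
id=61: manual_reading=NULL, sensor_reading=138 → 138
id=62: manual_reading=NULL, sensor_reading=595 → 595
id=63: manual_reading=NULL, sensor_reading=NULL, estimated=78 → 78
id=64: manual_reading=988 → 988
id=65: manual_reading=NULL, sensor_reading=993 → 993
id=66: manual_reading=686 → 686
id=67: manual_reading=NULL, sensor_reading=NULL, estimated=1246 → 1246
id=68: manual_reading=1031 → 1031
id=69: manual_reading=NULL, sensor_reading=NULL, estimated=109 → 109
id=70: manual_reading=NULL, sensor_reading=637 → 637
id=71: manual_reading=NULL, sensor_reading=1112 → 1112
id=72: manual_reading=655 → 655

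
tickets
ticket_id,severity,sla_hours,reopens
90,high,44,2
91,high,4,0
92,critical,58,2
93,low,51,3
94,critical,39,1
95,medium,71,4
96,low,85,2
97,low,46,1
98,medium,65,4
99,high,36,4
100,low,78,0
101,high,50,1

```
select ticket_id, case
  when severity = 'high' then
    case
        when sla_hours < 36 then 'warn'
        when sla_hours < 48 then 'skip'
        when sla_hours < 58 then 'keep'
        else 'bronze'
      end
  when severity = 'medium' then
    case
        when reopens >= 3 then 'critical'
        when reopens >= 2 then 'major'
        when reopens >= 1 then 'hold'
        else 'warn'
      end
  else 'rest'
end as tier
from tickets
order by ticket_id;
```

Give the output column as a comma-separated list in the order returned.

skip, warn, rest, rest, rest, critical, rest, rest, critical, skip, rest, keep

ticket_id=90: severity='high' → inner[sla_hours < 48] → skip
ticket_id=91: severity='high' → inner[sla_hours < 36] → warn
ticket_id=92: severity='critical' → outer ELSE → rest
ticket_id=93: severity='low' → outer ELSE → rest
ticket_id=94: severity='critical' → outer ELSE → rest
ticket_id=95: severity='medium' → inner[reopens >= 3] → critical
ticket_id=96: severity='low' → outer ELSE → rest
ticket_id=97: severity='low' → outer ELSE → rest
ticket_id=98: severity='medium' → inner[reopens >= 3] → critical
ticket_id=99: severity='high' → inner[sla_hours < 48] → skip
ticket_id=100: severity='low' → outer ELSE → rest
ticket_id=101: severity='high' → inner[sla_hours < 58] → keep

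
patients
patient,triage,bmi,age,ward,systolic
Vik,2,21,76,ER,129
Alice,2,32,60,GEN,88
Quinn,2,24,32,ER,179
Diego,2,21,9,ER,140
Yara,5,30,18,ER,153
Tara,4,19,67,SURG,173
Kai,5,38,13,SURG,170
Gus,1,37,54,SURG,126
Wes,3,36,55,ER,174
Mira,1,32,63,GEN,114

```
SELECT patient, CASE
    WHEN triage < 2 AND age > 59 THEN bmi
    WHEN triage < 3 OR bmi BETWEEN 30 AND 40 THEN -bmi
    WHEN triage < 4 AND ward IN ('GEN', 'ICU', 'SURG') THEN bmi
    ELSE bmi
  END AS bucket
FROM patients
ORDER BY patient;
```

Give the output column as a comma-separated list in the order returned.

patient=Alice: triage < 3 OR bmi BETWEEN 30 AND 40 → -32
patient=Diego: triage < 3 OR bmi BETWEEN 30 AND 40 → -21
patient=Gus: triage < 3 OR bmi BETWEEN 30 AND 40 → -37
patient=Kai: triage < 3 OR bmi BETWEEN 30 AND 40 → -38
patient=Mira: triage < 2 AND age > 59 → 32
patient=Quinn: triage < 3 OR bmi BETWEEN 30 AND 40 → -24
patient=Tara: ELSE → 19
patient=Vik: triage < 3 OR bmi BETWEEN 30 AND 40 → -21
patient=Wes: triage < 3 OR bmi BETWEEN 30 AND 40 → -36
patient=Yara: triage < 3 OR bmi BETWEEN 30 AND 40 → -30

-32, -21, -37, -38, 32, -24, 19, -21, -36, -30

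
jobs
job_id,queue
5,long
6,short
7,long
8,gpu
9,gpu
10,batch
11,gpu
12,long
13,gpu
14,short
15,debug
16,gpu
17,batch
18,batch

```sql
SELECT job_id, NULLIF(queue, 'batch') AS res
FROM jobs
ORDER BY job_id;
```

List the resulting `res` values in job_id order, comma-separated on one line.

job_id=5: queue=long vs batch: differ → long
job_id=6: queue=short vs batch: differ → short
job_id=7: queue=long vs batch: differ → long
job_id=8: queue=gpu vs batch: differ → gpu
job_id=9: queue=gpu vs batch: differ → gpu
job_id=10: queue=batch vs batch: equal → NULL
job_id=11: queue=gpu vs batch: differ → gpu
job_id=12: queue=long vs batch: differ → long
job_id=13: queue=gpu vs batch: differ → gpu
job_id=14: queue=short vs batch: differ → short
job_id=15: queue=debug vs batch: differ → debug
job_id=16: queue=gpu vs batch: differ → gpu
job_id=17: queue=batch vs batch: equal → NULL
job_id=18: queue=batch vs batch: equal → NULL

long, short, long, gpu, gpu, NULL, gpu, long, gpu, short, debug, gpu, NULL, NULL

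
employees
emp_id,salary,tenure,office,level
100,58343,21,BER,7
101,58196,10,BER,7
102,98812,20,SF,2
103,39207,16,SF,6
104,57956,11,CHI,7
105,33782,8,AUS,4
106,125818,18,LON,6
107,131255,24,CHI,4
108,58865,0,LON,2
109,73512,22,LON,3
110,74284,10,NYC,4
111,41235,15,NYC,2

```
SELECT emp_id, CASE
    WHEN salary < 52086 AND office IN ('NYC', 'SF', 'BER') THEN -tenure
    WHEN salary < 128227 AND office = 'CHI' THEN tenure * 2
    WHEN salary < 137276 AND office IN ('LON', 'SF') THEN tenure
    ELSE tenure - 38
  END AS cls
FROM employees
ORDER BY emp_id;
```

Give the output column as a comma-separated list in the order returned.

emp_id=100: ELSE → -17
emp_id=101: ELSE → -28
emp_id=102: salary < 137276 AND office IN ('LON', 'SF') → 20
emp_id=103: salary < 52086 AND office IN ('NYC', 'SF', 'BER') → -16
emp_id=104: salary < 128227 AND office = 'CHI' → 22
emp_id=105: ELSE → -30
emp_id=106: salary < 137276 AND office IN ('LON', 'SF') → 18
emp_id=107: ELSE → -14
emp_id=108: salary < 137276 AND office IN ('LON', 'SF') → 0
emp_id=109: salary < 137276 AND office IN ('LON', 'SF') → 22
emp_id=110: ELSE → -28
emp_id=111: salary < 52086 AND office IN ('NYC', 'SF', 'BER') → -15

-17, -28, 20, -16, 22, -30, 18, -14, 0, 22, -28, -15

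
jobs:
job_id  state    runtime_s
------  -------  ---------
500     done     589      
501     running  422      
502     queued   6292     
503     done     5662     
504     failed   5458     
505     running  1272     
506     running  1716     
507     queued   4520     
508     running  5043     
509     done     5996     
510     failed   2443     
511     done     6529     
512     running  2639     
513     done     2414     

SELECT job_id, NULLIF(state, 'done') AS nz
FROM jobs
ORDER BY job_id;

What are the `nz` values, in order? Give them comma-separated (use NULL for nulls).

job_id=500: state=done vs done: equal → NULL
job_id=501: state=running vs done: differ → running
job_id=502: state=queued vs done: differ → queued
job_id=503: state=done vs done: equal → NULL
job_id=504: state=failed vs done: differ → failed
job_id=505: state=running vs done: differ → running
job_id=506: state=running vs done: differ → running
job_id=507: state=queued vs done: differ → queued
job_id=508: state=running vs done: differ → running
job_id=509: state=done vs done: equal → NULL
job_id=510: state=failed vs done: differ → failed
job_id=511: state=done vs done: equal → NULL
job_id=512: state=running vs done: differ → running
job_id=513: state=done vs done: equal → NULL

NULL, running, queued, NULL, failed, running, running, queued, running, NULL, failed, NULL, running, NULL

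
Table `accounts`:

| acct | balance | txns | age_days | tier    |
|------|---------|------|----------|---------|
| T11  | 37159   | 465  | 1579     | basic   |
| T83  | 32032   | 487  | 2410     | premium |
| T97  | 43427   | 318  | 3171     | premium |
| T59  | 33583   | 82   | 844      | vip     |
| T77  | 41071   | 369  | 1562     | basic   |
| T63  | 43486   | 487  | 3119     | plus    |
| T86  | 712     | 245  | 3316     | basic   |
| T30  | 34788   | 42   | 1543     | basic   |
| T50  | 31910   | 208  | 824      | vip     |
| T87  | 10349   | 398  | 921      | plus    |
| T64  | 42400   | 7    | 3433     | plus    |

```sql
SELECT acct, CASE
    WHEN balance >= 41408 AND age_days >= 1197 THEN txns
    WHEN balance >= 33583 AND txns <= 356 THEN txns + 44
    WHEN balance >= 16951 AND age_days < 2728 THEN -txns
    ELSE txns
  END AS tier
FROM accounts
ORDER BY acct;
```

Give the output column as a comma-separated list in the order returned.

-465, 86, -208, 126, 487, 7, -369, -487, 245, 398, 318

acct=T11: balance >= 16951 AND age_days < 2728 → -465
acct=T30: balance >= 33583 AND txns <= 356 → 86
acct=T50: balance >= 16951 AND age_days < 2728 → -208
acct=T59: balance >= 33583 AND txns <= 356 → 126
acct=T63: balance >= 41408 AND age_days >= 1197 → 487
acct=T64: balance >= 41408 AND age_days >= 1197 → 7
acct=T77: balance >= 16951 AND age_days < 2728 → -369
acct=T83: balance >= 16951 AND age_days < 2728 → -487
acct=T86: ELSE → 245
acct=T87: ELSE → 398
acct=T97: balance >= 41408 AND age_days >= 1197 → 318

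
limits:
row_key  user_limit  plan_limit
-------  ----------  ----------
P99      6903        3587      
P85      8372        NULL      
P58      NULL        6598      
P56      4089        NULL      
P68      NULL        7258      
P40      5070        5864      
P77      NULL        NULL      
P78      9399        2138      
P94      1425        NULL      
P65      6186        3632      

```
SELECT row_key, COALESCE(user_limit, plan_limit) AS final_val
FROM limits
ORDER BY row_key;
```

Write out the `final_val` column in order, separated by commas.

5070, 4089, 6598, 6186, 7258, NULL, 9399, 8372, 1425, 6903

row_key=P40: user_limit=5070 → 5070
row_key=P56: user_limit=4089 → 4089
row_key=P58: user_limit=NULL, plan_limit=6598 → 6598
row_key=P65: user_limit=6186 → 6186
row_key=P68: user_limit=NULL, plan_limit=7258 → 7258
row_key=P77: user_limit=NULL, plan_limit=NULL (all NULL) → NULL
row_key=P78: user_limit=9399 → 9399
row_key=P85: user_limit=8372 → 8372
row_key=P94: user_limit=1425 → 1425
row_key=P99: user_limit=6903 → 6903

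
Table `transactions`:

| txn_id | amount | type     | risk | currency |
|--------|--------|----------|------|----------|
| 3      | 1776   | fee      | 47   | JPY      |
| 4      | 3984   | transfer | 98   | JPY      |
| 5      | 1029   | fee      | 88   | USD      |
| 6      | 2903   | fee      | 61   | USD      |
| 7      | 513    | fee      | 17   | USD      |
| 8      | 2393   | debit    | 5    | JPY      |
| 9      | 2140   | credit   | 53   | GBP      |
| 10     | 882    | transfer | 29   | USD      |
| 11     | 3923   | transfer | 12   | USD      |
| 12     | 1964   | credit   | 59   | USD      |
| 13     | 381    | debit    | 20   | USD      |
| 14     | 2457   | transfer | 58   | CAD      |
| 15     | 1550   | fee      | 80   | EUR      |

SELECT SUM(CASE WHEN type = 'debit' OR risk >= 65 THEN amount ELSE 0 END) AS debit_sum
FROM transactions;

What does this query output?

txn_id=3: ✗
txn_id=4: ✓ → 3984
txn_id=5: ✓ → 1029
txn_id=6: ✗
txn_id=7: ✗
txn_id=8: ✓ → 2393
txn_id=9: ✗
txn_id=10: ✗
txn_id=11: ✗
txn_id=12: ✗
txn_id=13: ✓ → 381
txn_id=14: ✗
txn_id=15: ✓ → 1550
debit_sum = 3984 + 1029 + 2393 + 381 + 1550 = 9337

9337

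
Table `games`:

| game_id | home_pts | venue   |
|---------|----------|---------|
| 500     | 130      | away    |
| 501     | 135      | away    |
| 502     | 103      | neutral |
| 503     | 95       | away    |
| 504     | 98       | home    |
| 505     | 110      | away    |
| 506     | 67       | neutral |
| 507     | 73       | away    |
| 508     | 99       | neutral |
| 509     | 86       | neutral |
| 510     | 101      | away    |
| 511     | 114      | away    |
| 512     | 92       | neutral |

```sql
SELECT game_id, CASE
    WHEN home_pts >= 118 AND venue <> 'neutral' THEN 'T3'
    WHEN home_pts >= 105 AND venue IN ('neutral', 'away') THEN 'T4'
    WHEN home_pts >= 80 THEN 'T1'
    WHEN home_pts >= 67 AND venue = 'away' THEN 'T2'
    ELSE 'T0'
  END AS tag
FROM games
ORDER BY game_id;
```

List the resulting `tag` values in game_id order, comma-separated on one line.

game_id=500: home_pts >= 118 AND venue <> 'neutral' → T3
game_id=501: home_pts >= 118 AND venue <> 'neutral' → T3
game_id=502: home_pts >= 80 → T1
game_id=503: home_pts >= 80 → T1
game_id=504: home_pts >= 80 → T1
game_id=505: home_pts >= 105 AND venue IN ('neutral', 'away') → T4
game_id=506: ELSE → T0
game_id=507: home_pts >= 67 AND venue = 'away' → T2
game_id=508: home_pts >= 80 → T1
game_id=509: home_pts >= 80 → T1
game_id=510: home_pts >= 80 → T1
game_id=511: home_pts >= 105 AND venue IN ('neutral', 'away') → T4
game_id=512: home_pts >= 80 → T1

T3, T3, T1, T1, T1, T4, T0, T2, T1, T1, T1, T4, T1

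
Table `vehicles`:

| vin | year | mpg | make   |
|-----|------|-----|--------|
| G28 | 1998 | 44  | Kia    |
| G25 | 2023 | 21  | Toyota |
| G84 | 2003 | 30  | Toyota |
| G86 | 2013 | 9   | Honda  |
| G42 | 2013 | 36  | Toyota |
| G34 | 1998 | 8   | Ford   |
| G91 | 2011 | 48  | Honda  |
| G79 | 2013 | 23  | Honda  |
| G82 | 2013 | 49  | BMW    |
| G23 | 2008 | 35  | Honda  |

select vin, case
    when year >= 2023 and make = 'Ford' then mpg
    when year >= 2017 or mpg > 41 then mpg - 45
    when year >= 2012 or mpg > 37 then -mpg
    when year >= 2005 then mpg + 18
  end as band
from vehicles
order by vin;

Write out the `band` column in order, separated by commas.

vin=G23: year >= 2005 → 53
vin=G25: year >= 2017 or mpg > 41 → -24
vin=G28: year >= 2017 or mpg > 41 → -1
vin=G34: (no match → NULL) → NULL
vin=G42: year >= 2012 or mpg > 37 → -36
vin=G79: year >= 2012 or mpg > 37 → -23
vin=G82: year >= 2017 or mpg > 41 → 4
vin=G84: (no match → NULL) → NULL
vin=G86: year >= 2012 or mpg > 37 → -9
vin=G91: year >= 2017 or mpg > 41 → 3

53, -24, -1, NULL, -36, -23, 4, NULL, -9, 3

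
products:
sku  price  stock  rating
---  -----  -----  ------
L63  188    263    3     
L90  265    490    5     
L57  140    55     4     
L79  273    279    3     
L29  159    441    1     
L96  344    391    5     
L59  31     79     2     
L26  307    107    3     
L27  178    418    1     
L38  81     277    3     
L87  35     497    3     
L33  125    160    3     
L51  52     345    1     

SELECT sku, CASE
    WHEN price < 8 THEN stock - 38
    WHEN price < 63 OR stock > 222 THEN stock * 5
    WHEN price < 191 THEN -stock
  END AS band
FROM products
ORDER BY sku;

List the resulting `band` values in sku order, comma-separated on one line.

sku=L26: (no match → NULL) → NULL
sku=L27: price < 63 OR stock > 222 → 2090
sku=L29: price < 63 OR stock > 222 → 2205
sku=L33: price < 191 → -160
sku=L38: price < 63 OR stock > 222 → 1385
sku=L51: price < 63 OR stock > 222 → 1725
sku=L57: price < 191 → -55
sku=L59: price < 63 OR stock > 222 → 395
sku=L63: price < 63 OR stock > 222 → 1315
sku=L79: price < 63 OR stock > 222 → 1395
sku=L87: price < 63 OR stock > 222 → 2485
sku=L90: price < 63 OR stock > 222 → 2450
sku=L96: price < 63 OR stock > 222 → 1955

NULL, 2090, 2205, -160, 1385, 1725, -55, 395, 1315, 1395, 2485, 2450, 1955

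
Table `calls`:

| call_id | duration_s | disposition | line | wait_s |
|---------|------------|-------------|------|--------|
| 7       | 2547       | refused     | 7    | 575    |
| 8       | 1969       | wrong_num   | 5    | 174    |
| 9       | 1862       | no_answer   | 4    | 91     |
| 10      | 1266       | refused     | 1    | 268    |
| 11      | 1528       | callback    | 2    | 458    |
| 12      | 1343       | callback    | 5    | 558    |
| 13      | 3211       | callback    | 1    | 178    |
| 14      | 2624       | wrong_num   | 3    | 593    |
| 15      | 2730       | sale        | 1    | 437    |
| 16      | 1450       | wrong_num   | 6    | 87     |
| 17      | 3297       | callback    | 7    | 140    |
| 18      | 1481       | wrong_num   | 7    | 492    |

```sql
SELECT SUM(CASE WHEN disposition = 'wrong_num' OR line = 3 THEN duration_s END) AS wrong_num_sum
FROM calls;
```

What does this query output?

7524

call_id=7: ✗
call_id=8: ✓ → 1969
call_id=9: ✗
call_id=10: ✗
call_id=11: ✗
call_id=12: ✗
call_id=13: ✗
call_id=14: ✓ → 2624
call_id=15: ✗
call_id=16: ✓ → 1450
call_id=17: ✗
call_id=18: ✓ → 1481
wrong_num_sum = 1969 + 2624 + 1450 + 1481 = 7524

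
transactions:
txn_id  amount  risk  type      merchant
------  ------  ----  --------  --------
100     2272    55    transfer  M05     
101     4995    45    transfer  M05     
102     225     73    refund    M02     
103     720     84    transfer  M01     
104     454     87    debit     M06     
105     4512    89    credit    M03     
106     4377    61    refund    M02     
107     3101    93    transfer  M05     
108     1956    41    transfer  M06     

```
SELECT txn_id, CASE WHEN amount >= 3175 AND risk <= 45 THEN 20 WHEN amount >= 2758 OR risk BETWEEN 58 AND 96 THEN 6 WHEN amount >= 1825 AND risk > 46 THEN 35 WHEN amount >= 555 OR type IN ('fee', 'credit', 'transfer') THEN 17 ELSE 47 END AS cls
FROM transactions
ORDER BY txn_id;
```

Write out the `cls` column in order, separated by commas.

txn_id=100: amount >= 1825 AND risk > 46 → 35
txn_id=101: amount >= 3175 AND risk <= 45 → 20
txn_id=102: amount >= 2758 OR risk BETWEEN 58 AND 96 → 6
txn_id=103: amount >= 2758 OR risk BETWEEN 58 AND 96 → 6
txn_id=104: amount >= 2758 OR risk BETWEEN 58 AND 96 → 6
txn_id=105: amount >= 2758 OR risk BETWEEN 58 AND 96 → 6
txn_id=106: amount >= 2758 OR risk BETWEEN 58 AND 96 → 6
txn_id=107: amount >= 2758 OR risk BETWEEN 58 AND 96 → 6
txn_id=108: amount >= 555 OR type IN ('fee', 'credit', 'transfer') → 17

35, 20, 6, 6, 6, 6, 6, 6, 17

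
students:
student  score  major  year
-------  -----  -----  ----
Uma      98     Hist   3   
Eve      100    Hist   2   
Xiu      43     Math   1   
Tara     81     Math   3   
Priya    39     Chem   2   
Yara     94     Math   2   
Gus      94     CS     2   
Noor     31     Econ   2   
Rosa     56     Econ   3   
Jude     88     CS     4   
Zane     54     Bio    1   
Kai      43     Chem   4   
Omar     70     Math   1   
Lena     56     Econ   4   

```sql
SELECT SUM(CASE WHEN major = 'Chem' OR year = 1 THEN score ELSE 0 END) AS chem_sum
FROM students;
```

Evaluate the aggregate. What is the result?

249

student=Uma: ✗
student=Eve: ✗
student=Xiu: ✓ → 43
student=Tara: ✗
student=Priya: ✓ → 39
student=Yara: ✗
student=Gus: ✗
student=Noor: ✗
student=Rosa: ✗
student=Jude: ✗
student=Zane: ✓ → 54
student=Kai: ✓ → 43
student=Omar: ✓ → 70
student=Lena: ✗
chem_sum = 43 + 39 + 54 + 43 + 70 = 249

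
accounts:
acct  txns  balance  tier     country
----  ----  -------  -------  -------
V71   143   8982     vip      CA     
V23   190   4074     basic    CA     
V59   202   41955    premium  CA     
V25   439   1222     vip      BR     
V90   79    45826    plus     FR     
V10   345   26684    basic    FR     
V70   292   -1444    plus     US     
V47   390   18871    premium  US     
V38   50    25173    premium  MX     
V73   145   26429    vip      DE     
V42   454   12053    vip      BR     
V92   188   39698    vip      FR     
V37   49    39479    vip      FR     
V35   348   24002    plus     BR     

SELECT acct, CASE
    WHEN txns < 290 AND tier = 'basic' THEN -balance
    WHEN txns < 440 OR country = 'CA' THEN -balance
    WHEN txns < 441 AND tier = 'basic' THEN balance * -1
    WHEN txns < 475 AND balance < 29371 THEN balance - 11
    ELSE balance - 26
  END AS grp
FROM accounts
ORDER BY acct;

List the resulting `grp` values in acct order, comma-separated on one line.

-26684, -4074, -1222, -24002, -39479, -25173, 12042, -18871, -41955, 1444, -8982, -26429, -45826, -39698

acct=V10: txns < 440 OR country = 'CA' → -26684
acct=V23: txns < 290 AND tier = 'basic' → -4074
acct=V25: txns < 440 OR country = 'CA' → -1222
acct=V35: txns < 440 OR country = 'CA' → -24002
acct=V37: txns < 440 OR country = 'CA' → -39479
acct=V38: txns < 440 OR country = 'CA' → -25173
acct=V42: txns < 475 AND balance < 29371 → 12042
acct=V47: txns < 440 OR country = 'CA' → -18871
acct=V59: txns < 440 OR country = 'CA' → -41955
acct=V70: txns < 440 OR country = 'CA' → 1444
acct=V71: txns < 440 OR country = 'CA' → -8982
acct=V73: txns < 440 OR country = 'CA' → -26429
acct=V90: txns < 440 OR country = 'CA' → -45826
acct=V92: txns < 440 OR country = 'CA' → -39698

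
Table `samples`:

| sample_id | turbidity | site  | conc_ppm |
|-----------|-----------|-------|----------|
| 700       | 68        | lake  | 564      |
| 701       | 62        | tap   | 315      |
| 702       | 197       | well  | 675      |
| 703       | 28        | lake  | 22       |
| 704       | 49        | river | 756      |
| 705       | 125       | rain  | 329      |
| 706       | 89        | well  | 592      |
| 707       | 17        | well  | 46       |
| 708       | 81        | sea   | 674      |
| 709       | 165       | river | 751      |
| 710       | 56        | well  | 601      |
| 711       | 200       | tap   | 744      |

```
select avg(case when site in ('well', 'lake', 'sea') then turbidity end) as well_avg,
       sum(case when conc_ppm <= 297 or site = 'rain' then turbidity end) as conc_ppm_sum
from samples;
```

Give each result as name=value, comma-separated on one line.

[well_avg: site in ('well', 'lake', 'sea')]
sample_id=700: ✓ → 68
sample_id=701: ✗
sample_id=702: ✓ → 197
sample_id=703: ✓ → 28
sample_id=704: ✗
sample_id=705: ✗
sample_id=706: ✓ → 89
sample_id=707: ✓ → 17
sample_id=708: ✓ → 81
sample_id=709: ✗
sample_id=710: ✓ → 56
sample_id=711: ✗
well_avg = (68 + 197 + 28 + 89 + 17 + 81 + 56) / 7 = 76.5714285714
—
[conc_ppm_sum: conc_ppm <= 297 or site = 'rain']
sample_id=700: ✗
sample_id=701: ✗
sample_id=702: ✗
sample_id=703: ✓ → 28
sample_id=704: ✗
sample_id=705: ✓ → 125
sample_id=706: ✗
sample_id=707: ✓ → 17
sample_id=708: ✗
sample_id=709: ✗
sample_id=710: ✗
sample_id=711: ✗
conc_ppm_sum = 28 + 125 + 17 = 170

well_avg=76.5714285714, conc_ppm_sum=170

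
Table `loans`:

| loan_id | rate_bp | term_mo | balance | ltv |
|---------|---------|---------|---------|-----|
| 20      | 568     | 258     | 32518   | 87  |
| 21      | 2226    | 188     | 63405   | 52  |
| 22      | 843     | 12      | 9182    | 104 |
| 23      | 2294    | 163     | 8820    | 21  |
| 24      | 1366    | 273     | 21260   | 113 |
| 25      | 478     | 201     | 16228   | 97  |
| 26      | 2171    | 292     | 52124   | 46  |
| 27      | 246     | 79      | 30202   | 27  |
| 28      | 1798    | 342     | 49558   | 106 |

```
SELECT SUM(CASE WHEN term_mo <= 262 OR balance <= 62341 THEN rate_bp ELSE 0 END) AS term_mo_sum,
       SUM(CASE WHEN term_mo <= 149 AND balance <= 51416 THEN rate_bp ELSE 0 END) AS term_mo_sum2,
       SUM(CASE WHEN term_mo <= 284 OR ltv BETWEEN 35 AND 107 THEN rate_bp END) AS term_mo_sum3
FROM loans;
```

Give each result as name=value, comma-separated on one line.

term_mo_sum=11990, term_mo_sum2=1089, term_mo_sum3=11990

[term_mo_sum: term_mo <= 262 OR balance <= 62341]
loan_id=20: ✓ → 568
loan_id=21: ✓ → 2226
loan_id=22: ✓ → 843
loan_id=23: ✓ → 2294
loan_id=24: ✓ → 1366
loan_id=25: ✓ → 478
loan_id=26: ✓ → 2171
loan_id=27: ✓ → 246
loan_id=28: ✓ → 1798
term_mo_sum = 568 + 2226 + 843 + 2294 + 1366 + 478 + 2171 + 246 + 1798 = 11990
—
[term_mo_sum2: term_mo <= 149 AND balance <= 51416]
loan_id=20: ✗
loan_id=21: ✗
loan_id=22: ✓ → 843
loan_id=23: ✗
loan_id=24: ✗
loan_id=25: ✗
loan_id=26: ✗
loan_id=27: ✓ → 246
loan_id=28: ✗
term_mo_sum2 = 843 + 246 = 1089
—
[term_mo_sum3: term_mo <= 284 OR ltv BETWEEN 35 AND 107]
loan_id=20: ✓ → 568
loan_id=21: ✓ → 2226
loan_id=22: ✓ → 843
loan_id=23: ✓ → 2294
loan_id=24: ✓ → 1366
loan_id=25: ✓ → 478
loan_id=26: ✓ → 2171
loan_id=27: ✓ → 246
loan_id=28: ✓ → 1798
term_mo_sum3 = 568 + 2226 + 843 + 2294 + 1366 + 478 + 2171 + 246 + 1798 = 11990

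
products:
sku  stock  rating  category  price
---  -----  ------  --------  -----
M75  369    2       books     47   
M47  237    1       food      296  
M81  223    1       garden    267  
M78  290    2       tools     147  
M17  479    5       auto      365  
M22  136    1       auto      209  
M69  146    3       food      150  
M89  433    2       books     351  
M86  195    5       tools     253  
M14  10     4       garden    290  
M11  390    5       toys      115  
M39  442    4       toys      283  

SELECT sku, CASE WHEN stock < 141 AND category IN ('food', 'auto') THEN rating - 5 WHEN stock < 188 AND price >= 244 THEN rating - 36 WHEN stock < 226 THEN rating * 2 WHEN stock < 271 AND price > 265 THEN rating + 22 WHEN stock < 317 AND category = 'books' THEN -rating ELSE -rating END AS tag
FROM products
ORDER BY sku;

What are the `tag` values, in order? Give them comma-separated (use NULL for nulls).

-5, -32, -5, -4, -4, 23, 6, -2, -2, 2, 10, -2

sku=M11: ELSE → -5
sku=M14: stock < 188 AND price >= 244 → -32
sku=M17: ELSE → -5
sku=M22: stock < 141 AND category IN ('food', 'auto') → -4
sku=M39: ELSE → -4
sku=M47: stock < 271 AND price > 265 → 23
sku=M69: stock < 226 → 6
sku=M75: ELSE → -2
sku=M78: ELSE → -2
sku=M81: stock < 226 → 2
sku=M86: stock < 226 → 10
sku=M89: ELSE → -2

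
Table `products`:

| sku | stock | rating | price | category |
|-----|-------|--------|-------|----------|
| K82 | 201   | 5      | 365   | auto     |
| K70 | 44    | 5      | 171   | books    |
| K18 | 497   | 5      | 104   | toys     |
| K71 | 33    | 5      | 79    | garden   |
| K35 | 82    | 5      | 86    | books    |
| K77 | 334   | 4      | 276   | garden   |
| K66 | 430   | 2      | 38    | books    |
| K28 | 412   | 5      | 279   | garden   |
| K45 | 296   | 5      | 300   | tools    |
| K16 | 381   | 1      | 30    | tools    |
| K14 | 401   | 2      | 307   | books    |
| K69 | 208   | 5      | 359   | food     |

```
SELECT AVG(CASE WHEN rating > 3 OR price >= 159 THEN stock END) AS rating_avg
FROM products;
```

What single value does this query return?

sku=K82: ✓ → 201
sku=K70: ✓ → 44
sku=K18: ✓ → 497
sku=K71: ✓ → 33
sku=K35: ✓ → 82
sku=K77: ✓ → 334
sku=K66: ✗
sku=K28: ✓ → 412
sku=K45: ✓ → 296
sku=K16: ✗
sku=K14: ✓ → 401
sku=K69: ✓ → 208
rating_avg = (201 + 44 + 497 + 33 + 82 + 334 + 412 + 296 + 401 + 208) / 10 = 250.8

250.8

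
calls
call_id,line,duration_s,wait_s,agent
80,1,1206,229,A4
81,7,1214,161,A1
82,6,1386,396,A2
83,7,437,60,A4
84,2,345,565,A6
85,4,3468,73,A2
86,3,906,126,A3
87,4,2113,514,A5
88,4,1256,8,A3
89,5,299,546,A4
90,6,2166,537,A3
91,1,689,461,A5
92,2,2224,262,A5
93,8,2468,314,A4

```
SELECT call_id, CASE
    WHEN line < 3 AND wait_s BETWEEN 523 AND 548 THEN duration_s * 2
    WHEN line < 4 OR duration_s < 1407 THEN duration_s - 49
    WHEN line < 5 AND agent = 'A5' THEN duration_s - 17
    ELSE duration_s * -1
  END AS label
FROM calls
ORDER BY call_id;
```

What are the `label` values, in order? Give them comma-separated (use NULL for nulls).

1157, 1165, 1337, 388, 296, -3468, 857, 2096, 1207, 250, -2166, 640, 2175, -2468

call_id=80: line < 4 OR duration_s < 1407 → 1157
call_id=81: line < 4 OR duration_s < 1407 → 1165
call_id=82: line < 4 OR duration_s < 1407 → 1337
call_id=83: line < 4 OR duration_s < 1407 → 388
call_id=84: line < 4 OR duration_s < 1407 → 296
call_id=85: ELSE → -3468
call_id=86: line < 4 OR duration_s < 1407 → 857
call_id=87: line < 5 AND agent = 'A5' → 2096
call_id=88: line < 4 OR duration_s < 1407 → 1207
call_id=89: line < 4 OR duration_s < 1407 → 250
call_id=90: ELSE → -2166
call_id=91: line < 4 OR duration_s < 1407 → 640
call_id=92: line < 4 OR duration_s < 1407 → 2175
call_id=93: ELSE → -2468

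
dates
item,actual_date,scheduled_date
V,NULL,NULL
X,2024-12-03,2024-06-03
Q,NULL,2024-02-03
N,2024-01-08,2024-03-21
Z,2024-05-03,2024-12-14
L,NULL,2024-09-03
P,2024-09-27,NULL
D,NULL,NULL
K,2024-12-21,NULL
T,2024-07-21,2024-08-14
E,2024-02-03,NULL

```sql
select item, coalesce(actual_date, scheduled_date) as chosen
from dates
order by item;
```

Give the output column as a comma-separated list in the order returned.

item=D: actual_date=NULL, scheduled_date=NULL (all NULL) → NULL
item=E: actual_date=2024-02-03 → 2024-02-03
item=K: actual_date=2024-12-21 → 2024-12-21
item=L: actual_date=NULL, scheduled_date=2024-09-03 → 2024-09-03
item=N: actual_date=2024-01-08 → 2024-01-08
item=P: actual_date=2024-09-27 → 2024-09-27
item=Q: actual_date=NULL, scheduled_date=2024-02-03 → 2024-02-03
item=T: actual_date=2024-07-21 → 2024-07-21
item=V: actual_date=NULL, scheduled_date=NULL (all NULL) → NULL
item=X: actual_date=2024-12-03 → 2024-12-03
item=Z: actual_date=2024-05-03 → 2024-05-03

NULL, 2024-02-03, 2024-12-21, 2024-09-03, 2024-01-08, 2024-09-27, 2024-02-03, 2024-07-21, NULL, 2024-12-03, 2024-05-03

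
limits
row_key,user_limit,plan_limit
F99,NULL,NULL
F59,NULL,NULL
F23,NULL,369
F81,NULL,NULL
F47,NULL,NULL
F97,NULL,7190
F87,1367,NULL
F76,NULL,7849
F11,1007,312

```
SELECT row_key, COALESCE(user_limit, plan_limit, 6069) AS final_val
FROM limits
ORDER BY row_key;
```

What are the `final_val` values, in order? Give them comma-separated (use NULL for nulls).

1007, 369, 6069, 6069, 7849, 6069, 1367, 7190, 6069

row_key=F11: user_limit=1007 → 1007
row_key=F23: user_limit=NULL, plan_limit=369 → 369
row_key=F47: user_limit=NULL, plan_limit=NULL, → literal 6069 → 6069
row_key=F59: user_limit=NULL, plan_limit=NULL, → literal 6069 → 6069
row_key=F76: user_limit=NULL, plan_limit=7849 → 7849
row_key=F81: user_limit=NULL, plan_limit=NULL, → literal 6069 → 6069
row_key=F87: user_limit=1367 → 1367
row_key=F97: user_limit=NULL, plan_limit=7190 → 7190
row_key=F99: user_limit=NULL, plan_limit=NULL, → literal 6069 → 6069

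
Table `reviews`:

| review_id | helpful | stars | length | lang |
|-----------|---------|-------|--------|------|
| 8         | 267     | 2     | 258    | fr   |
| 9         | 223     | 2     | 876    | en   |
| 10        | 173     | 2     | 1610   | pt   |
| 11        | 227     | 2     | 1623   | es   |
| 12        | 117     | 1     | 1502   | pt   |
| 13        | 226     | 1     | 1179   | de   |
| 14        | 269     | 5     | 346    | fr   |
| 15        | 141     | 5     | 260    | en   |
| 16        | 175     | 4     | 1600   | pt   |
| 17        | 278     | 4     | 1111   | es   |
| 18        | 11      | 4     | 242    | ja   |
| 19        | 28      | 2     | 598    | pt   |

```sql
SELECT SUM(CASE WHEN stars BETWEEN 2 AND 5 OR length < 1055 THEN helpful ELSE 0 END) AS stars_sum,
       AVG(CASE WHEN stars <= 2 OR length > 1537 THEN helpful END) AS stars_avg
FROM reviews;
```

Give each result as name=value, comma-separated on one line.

stars_sum=1792, stars_avg=179.5

[stars_sum: stars BETWEEN 2 AND 5 OR length < 1055]
review_id=8: ✓ → 267
review_id=9: ✓ → 223
review_id=10: ✓ → 173
review_id=11: ✓ → 227
review_id=12: ✗
review_id=13: ✗
review_id=14: ✓ → 269
review_id=15: ✓ → 141
review_id=16: ✓ → 175
review_id=17: ✓ → 278
review_id=18: ✓ → 11
review_id=19: ✓ → 28
stars_sum = 267 + 223 + 173 + 227 + 269 + 141 + 175 + 278 + 11 + 28 = 1792
—
[stars_avg: stars <= 2 OR length > 1537]
review_id=8: ✓ → 267
review_id=9: ✓ → 223
review_id=10: ✓ → 173
review_id=11: ✓ → 227
review_id=12: ✓ → 117
review_id=13: ✓ → 226
review_id=14: ✗
review_id=15: ✗
review_id=16: ✓ → 175
review_id=17: ✗
review_id=18: ✗
review_id=19: ✓ → 28
stars_avg = (267 + 223 + 173 + 227 + 117 + 226 + 175 + 28) / 8 = 179.5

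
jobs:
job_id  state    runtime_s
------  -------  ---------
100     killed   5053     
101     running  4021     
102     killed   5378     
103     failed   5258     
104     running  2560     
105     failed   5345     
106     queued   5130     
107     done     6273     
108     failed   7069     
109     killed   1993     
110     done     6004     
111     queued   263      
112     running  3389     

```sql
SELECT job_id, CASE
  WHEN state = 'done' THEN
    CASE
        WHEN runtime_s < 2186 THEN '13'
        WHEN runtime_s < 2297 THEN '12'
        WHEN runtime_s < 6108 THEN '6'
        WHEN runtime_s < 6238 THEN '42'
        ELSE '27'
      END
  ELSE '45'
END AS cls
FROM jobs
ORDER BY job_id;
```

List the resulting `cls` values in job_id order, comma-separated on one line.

job_id=100: state='killed' → outer ELSE → 45
job_id=101: state='running' → outer ELSE → 45
job_id=102: state='killed' → outer ELSE → 45
job_id=103: state='failed' → outer ELSE → 45
job_id=104: state='running' → outer ELSE → 45
job_id=105: state='failed' → outer ELSE → 45
job_id=106: state='queued' → outer ELSE → 45
job_id=107: state='done' → inner[ELSE] → 27
job_id=108: state='failed' → outer ELSE → 45
job_id=109: state='killed' → outer ELSE → 45
job_id=110: state='done' → inner[runtime_s < 6108] → 6
job_id=111: state='queued' → outer ELSE → 45
job_id=112: state='running' → outer ELSE → 45

45, 45, 45, 45, 45, 45, 45, 27, 45, 45, 6, 45, 45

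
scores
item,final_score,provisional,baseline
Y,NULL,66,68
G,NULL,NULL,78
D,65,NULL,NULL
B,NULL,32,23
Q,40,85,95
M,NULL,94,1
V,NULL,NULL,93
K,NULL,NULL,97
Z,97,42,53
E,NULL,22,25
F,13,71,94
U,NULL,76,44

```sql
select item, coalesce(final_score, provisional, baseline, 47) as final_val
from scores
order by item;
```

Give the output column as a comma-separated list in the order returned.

32, 65, 22, 13, 78, 97, 94, 40, 76, 93, 66, 97

item=B: final_score=NULL, provisional=32 → 32
item=D: final_score=65 → 65
item=E: final_score=NULL, provisional=22 → 22
item=F: final_score=13 → 13
item=G: final_score=NULL, provisional=NULL, baseline=78 → 78
item=K: final_score=NULL, provisional=NULL, baseline=97 → 97
item=M: final_score=NULL, provisional=94 → 94
item=Q: final_score=40 → 40
item=U: final_score=NULL, provisional=76 → 76
item=V: final_score=NULL, provisional=NULL, baseline=93 → 93
item=Y: final_score=NULL, provisional=66 → 66
item=Z: final_score=97 → 97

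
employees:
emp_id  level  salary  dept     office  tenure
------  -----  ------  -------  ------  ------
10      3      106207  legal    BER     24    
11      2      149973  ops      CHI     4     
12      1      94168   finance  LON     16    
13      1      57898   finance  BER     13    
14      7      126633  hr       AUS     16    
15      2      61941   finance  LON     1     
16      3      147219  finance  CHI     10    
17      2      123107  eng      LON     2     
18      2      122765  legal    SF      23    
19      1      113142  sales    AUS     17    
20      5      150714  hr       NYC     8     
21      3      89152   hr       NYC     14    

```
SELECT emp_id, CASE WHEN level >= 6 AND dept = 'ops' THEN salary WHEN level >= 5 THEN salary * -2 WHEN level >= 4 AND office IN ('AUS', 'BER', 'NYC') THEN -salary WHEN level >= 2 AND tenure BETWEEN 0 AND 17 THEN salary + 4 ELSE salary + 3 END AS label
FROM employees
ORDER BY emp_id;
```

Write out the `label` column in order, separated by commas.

emp_id=10: ELSE → 106210
emp_id=11: level >= 2 AND tenure BETWEEN 0 AND 17 → 149977
emp_id=12: ELSE → 94171
emp_id=13: ELSE → 57901
emp_id=14: level >= 5 → -253266
emp_id=15: level >= 2 AND tenure BETWEEN 0 AND 17 → 61945
emp_id=16: level >= 2 AND tenure BETWEEN 0 AND 17 → 147223
emp_id=17: level >= 2 AND tenure BETWEEN 0 AND 17 → 123111
emp_id=18: ELSE → 122768
emp_id=19: ELSE → 113145
emp_id=20: level >= 5 → -301428
emp_id=21: level >= 2 AND tenure BETWEEN 0 AND 17 → 89156

106210, 149977, 94171, 57901, -253266, 61945, 147223, 123111, 122768, 113145, -301428, 89156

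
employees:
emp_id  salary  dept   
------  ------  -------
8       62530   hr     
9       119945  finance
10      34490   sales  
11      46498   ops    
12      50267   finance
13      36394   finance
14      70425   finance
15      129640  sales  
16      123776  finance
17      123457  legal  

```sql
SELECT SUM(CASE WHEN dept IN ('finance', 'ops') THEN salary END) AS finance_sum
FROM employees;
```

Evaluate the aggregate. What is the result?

emp_id=8: ✗
emp_id=9: ✓ → 119945
emp_id=10: ✗
emp_id=11: ✓ → 46498
emp_id=12: ✓ → 50267
emp_id=13: ✓ → 36394
emp_id=14: ✓ → 70425
emp_id=15: ✗
emp_id=16: ✓ → 123776
emp_id=17: ✗
finance_sum = 119945 + 46498 + 50267 + 36394 + 70425 + 123776 = 447305

447305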